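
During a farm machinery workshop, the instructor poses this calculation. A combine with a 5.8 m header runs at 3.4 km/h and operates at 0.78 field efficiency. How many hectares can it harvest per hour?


C = w * v * eta_f / 10
  = 5.8 * 3.4 * 0.78 / 10
  = 15.38 / 10
  = 1.54 ha/h


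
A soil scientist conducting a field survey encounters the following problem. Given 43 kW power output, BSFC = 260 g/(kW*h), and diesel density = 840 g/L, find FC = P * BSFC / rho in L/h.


FC = P * BSFC / rho_fuel
   = 43 * 260 / 840
   = 11180 / 840
   = 13.31 L/h


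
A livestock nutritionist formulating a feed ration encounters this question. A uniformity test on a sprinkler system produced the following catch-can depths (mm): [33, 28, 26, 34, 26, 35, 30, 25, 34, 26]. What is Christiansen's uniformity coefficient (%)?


xbar = 297 / 10 = 29.700
sum|xi - xbar| = 35
CU = 100 * (1 - 35 / (10 * 29.700))
   = 100 * (1 - 0.1178)
   = 88.22%


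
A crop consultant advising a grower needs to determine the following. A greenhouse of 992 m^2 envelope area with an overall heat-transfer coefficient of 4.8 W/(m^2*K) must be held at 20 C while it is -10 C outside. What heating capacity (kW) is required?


dT = 20 - (-10) = 30 K
Q = U * A * dT
  = 4.8 * 992 * 30
  = 142848 W = 142.85 kW


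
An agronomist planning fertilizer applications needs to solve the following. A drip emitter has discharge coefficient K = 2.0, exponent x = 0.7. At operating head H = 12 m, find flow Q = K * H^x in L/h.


Q = K * H^x
  = 2.0 * 12^0.7
  = 2.0 * 5.6941
  = 11.39 L/h


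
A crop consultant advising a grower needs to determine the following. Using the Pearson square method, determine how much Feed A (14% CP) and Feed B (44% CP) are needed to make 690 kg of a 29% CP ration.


parts_A = CP_b - target = 44 - 29 = 15
parts_B = target - CP_a = 29 - 14 = 15
total_parts = 15 + 15 = 30
Feed A = 690 * 15 / 30 = 345 kg
Feed B = 690 * 15 / 30 = 345 kg


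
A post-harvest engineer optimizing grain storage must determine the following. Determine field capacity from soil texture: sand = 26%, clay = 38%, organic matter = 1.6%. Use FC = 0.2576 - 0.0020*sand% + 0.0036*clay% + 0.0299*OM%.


FC = 0.2576 - 0.0020*26 + 0.0036*38 + 0.0299*1.6
   = 0.2576 - 0.0520 + 0.1368 + 0.0478
   = 0.3902


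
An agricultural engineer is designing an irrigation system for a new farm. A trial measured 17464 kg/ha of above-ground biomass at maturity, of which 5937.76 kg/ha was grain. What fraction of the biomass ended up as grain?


HI = grain_yield / biomass
   = 5937.76 / 17464
   = 0.34


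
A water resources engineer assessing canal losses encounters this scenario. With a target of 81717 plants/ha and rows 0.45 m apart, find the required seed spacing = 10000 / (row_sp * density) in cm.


spacing = 10000 / (row_sp * density)
        = 10000 / (0.45 * 81717)
        = 10000 / 36772.65
        = 0.27194 m = 27.19 cm


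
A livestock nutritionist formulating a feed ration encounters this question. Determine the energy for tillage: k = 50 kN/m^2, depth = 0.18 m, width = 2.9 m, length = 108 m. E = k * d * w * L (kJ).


E = k * d * w * L
  = 50 * 0.18 * 2.9 * 108
  = 2818.80 kJ


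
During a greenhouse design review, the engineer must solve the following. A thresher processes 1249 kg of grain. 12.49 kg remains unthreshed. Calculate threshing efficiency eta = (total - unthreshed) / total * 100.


eta = (total - unthreshed) / total * 100
    = (1249 - 12.49) / 1249 * 100
    = 1236.51 / 1249 * 100
    = 99%


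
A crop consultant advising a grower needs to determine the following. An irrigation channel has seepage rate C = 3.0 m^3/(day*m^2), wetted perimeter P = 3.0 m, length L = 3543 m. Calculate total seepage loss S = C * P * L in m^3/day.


S = C * P * L
  = 3.0 * 3.0 * 3543
  = 31887 m^3/day


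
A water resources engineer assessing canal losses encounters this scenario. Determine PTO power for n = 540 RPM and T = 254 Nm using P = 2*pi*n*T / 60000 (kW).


P = 2*pi*n*T / 60000
  = 2*pi * 540 * 254 / 60000
  = 861801.70 / 60000
  = 14.36 kW


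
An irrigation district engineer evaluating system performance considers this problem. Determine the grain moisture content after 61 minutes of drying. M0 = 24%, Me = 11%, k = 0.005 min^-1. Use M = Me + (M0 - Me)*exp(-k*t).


M = Me + (M0 - Me) * e^(-k*t)
  = 11 + (24 - 11) * e^(-0.005*61)
  = 11 + 13 * e^(-0.305)
  = 11 + 13 * 0.73712
  = 11 + 9.5826
  = 20.58%


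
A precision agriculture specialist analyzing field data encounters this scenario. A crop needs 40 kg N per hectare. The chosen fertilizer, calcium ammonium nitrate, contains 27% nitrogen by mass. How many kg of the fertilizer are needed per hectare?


Rate = N_required / (N_content / 100)
     = 40 / (27 / 100)
     = 40 / 0.27
     = 148.15 kg/ha


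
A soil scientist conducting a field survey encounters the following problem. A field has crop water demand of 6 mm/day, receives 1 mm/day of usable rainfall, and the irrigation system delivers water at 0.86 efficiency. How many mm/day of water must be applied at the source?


IWR = (ETc - Pe) / Ea
    = (6 - 1) / 0.86
    = 5 / 0.86
    = 5.81 mm/day


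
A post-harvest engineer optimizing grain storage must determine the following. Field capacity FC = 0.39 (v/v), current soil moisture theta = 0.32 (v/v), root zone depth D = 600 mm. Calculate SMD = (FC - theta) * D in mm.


SMD = (FC - theta) * D
    = (0.39 - 0.32) * 600
    = 0.070 * 600
    = 42 mm


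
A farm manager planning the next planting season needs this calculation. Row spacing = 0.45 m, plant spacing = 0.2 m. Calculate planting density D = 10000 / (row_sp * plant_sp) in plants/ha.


D = 10000 / (row_sp * plant_sp)
  = 10000 / (0.45 * 0.2)
  = 10000 / 0.0900
  = 111111.11 plants/ha


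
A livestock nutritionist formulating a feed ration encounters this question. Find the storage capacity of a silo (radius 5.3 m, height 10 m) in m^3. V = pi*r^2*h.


V = pi * r^2 * h
  = pi * 5.3^2 * 10
  = pi * 28.09 * 10
  = 882.47 m^3


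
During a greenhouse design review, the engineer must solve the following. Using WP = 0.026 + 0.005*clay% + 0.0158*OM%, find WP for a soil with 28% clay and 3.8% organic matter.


WP = 0.026 + 0.005*28 + 0.0158*3.8
   = 0.026 + 0.1400 + 0.0600
   = 0.2260


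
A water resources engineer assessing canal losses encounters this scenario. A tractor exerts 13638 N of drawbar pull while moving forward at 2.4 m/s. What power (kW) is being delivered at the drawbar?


P = F * v / 1000
  = 13638 * 2.4 / 1000
  = 32731.20 / 1000
  = 32.73 kW


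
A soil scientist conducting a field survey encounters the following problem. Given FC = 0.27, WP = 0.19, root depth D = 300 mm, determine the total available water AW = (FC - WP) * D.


AW = (FC - WP) * D
   = (0.27 - 0.19) * 300
   = 0.08 * 300
   = 24 mm


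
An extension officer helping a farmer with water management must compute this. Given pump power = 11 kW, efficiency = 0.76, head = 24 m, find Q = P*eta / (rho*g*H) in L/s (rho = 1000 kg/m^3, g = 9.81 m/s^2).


Q = (P * 1000 * eta) / (rho * g * H)
  = (11 * 1000 * 0.76) / (1000 * 9.81 * 24)
  = 8360 / 235440
  = 0.03551 m^3/s = 35.51 L/s


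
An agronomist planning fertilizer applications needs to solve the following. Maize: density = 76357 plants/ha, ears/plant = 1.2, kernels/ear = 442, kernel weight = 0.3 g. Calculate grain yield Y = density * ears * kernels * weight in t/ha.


Y = density * ears * kernels * kw
  = 76357 * 1.2 * 442 * 0.3 g/ha
  = 12149925.84 g/ha
  = 12149.93 kg/ha = 12.15 t/ha


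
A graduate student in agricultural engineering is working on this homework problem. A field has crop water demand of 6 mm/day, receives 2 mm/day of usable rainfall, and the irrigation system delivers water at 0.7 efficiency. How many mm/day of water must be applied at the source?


IWR = (ETc - Pe) / Ea
    = (6 - 2) / 0.7
    = 4 / 0.7
    = 5.71 mm/day


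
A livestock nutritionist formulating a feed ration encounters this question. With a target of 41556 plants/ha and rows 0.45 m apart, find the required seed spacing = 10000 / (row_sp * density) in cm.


spacing = 10000 / (row_sp * density)
        = 10000 / (0.45 * 41556)
        = 10000 / 18700.20
        = 0.53475 m = 53.48 cm


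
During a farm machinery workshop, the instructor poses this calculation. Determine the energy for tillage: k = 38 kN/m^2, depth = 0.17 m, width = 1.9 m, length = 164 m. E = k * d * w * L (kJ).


E = k * d * w * L
  = 38 * 0.17 * 1.9 * 164
  = 2012.94 kJ


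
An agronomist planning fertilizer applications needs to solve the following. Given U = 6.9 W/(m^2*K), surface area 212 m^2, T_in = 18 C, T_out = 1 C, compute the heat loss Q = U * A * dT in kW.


dT = 18 - (1) = 17 K
Q = U * A * dT
  = 6.9 * 212 * 17
  = 24867.60 W = 24.87 kW


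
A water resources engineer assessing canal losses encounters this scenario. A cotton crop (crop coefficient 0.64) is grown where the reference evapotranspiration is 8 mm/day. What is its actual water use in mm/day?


ETc = Kc * ET0
    = 0.64 * 8
    = 5.12 mm/day


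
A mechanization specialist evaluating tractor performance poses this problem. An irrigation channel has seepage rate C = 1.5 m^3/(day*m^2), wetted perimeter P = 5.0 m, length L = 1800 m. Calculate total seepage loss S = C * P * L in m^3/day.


S = C * P * L
  = 1.5 * 5.0 * 1800
  = 13500 m^3/day


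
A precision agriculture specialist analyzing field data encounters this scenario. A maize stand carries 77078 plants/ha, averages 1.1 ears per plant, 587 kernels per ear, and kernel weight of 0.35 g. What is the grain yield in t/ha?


Y = density * ears * kernels * kw
  = 77078 * 1.1 * 587 * 0.35 g/ha
  = 17419242.61 g/ha
  = 17419.24 kg/ha = 17.42 t/ha


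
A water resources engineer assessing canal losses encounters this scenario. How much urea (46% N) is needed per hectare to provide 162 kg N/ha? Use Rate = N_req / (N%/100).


Rate = N_required / (N_content / 100)
     = 162 / (46 / 100)
     = 162 / 0.46
     = 352.17 kg/ha


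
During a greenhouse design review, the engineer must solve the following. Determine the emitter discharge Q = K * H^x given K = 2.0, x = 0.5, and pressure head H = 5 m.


Q = K * H^x
  = 2.0 * 5^0.5
  = 2.0 * 2.2361
  = 4.47 L/h


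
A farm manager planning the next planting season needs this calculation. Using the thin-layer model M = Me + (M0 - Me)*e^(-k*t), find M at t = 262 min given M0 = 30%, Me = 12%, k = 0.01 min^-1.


M = Me + (M0 - Me) * e^(-k*t)
  = 12 + (30 - 12) * e^(-0.01*262)
  = 12 + 18 * e^(-2.620)
  = 12 + 18 * 0.07280
  = 12 + 1.3105
  = 13.31%


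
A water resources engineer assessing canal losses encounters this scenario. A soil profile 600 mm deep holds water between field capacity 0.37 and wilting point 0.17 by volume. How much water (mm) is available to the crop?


AW = (FC - WP) * D
   = (0.37 - 0.17) * 600
   = 0.20 * 600
   = 120 mm


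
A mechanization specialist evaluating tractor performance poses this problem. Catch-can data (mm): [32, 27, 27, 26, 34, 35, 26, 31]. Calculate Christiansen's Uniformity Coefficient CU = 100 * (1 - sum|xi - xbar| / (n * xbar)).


xbar = 238 / 8 = 29.750
sum|xi - xbar| = 26
CU = 100 * (1 - 26 / (8 * 29.750))
   = 100 * (1 - 0.1092)
   = 89.08%


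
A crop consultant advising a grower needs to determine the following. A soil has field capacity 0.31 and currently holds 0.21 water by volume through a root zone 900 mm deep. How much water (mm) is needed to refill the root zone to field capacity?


SMD = (FC - theta) * D
    = (0.31 - 0.21) * 900
    = 0.100 * 900
    = 90 mm


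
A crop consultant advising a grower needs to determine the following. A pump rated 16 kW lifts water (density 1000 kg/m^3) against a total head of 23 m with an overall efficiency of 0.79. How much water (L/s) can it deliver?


Q = (P * 1000 * eta) / (rho * g * H)
  = (16 * 1000 * 0.79) / (1000 * 9.81 * 23)
  = 12640 / 225630
  = 0.05602 m^3/s = 56.02 L/s


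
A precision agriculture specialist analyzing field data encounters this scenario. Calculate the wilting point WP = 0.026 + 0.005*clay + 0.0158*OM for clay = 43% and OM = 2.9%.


WP = 0.026 + 0.005*43 + 0.0158*2.9
   = 0.026 + 0.2150 + 0.0458
   = 0.2868


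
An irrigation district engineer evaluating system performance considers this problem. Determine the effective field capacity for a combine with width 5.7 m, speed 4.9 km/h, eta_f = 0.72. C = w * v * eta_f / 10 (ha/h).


C = w * v * eta_f / 10
  = 5.7 * 4.9 * 0.72 / 10
  = 20.11 / 10
  = 2.01 ha/h


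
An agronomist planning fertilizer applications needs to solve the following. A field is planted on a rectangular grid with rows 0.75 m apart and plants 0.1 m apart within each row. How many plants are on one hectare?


D = 10000 / (row_sp * plant_sp)
  = 10000 / (0.75 * 0.1)
  = 10000 / 0.0750
  = 133333.33 plants/ha


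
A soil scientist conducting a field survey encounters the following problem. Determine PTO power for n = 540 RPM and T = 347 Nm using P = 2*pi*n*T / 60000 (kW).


P = 2*pi*n*T / 60000
  = 2*pi * 540 * 347 / 60000
  = 1177343.26 / 60000
  = 19.62 kW


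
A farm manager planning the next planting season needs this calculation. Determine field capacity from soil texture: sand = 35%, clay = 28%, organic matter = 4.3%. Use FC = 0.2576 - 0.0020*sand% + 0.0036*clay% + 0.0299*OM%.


FC = 0.2576 - 0.0020*35 + 0.0036*28 + 0.0299*4.3
   = 0.2576 - 0.0700 + 0.1008 + 0.1286
   = 0.4170


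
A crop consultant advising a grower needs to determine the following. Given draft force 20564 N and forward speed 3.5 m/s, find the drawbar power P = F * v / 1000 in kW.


P = F * v / 1000
  = 20564 * 3.5 / 1000
  = 71974 / 1000
  = 71.97 kW


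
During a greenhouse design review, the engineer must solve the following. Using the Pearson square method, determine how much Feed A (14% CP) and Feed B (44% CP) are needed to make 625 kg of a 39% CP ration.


parts_A = CP_b - target = 44 - 39 = 5
parts_B = target - CP_a = 39 - 14 = 25
total_parts = 5 + 25 = 30
Feed A = 625 * 5 / 30 = 104.17 kg
Feed B = 625 * 25 / 30 = 520.83 kg

104.17 kg


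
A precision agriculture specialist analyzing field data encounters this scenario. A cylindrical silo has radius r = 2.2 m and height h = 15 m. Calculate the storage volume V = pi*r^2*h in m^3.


V = pi * r^2 * h
  = pi * 2.2^2 * 15
  = pi * 4.84 * 15
  = 228.08 m^3


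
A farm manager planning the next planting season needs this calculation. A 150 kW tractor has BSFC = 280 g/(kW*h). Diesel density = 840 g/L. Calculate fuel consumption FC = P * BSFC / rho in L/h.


FC = P * BSFC / rho_fuel
   = 150 * 280 / 840
   = 42000 / 840
   = 50 L/h


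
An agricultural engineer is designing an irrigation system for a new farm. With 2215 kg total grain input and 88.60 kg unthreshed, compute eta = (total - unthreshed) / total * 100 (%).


eta = (total - unthreshed) / total * 100
    = (2215 - 88.60) / 2215 * 100
    = 2126.40 / 2215 * 100
    = 96%


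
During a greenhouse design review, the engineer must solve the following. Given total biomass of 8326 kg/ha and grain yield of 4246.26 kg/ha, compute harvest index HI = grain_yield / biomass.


HI = grain_yield / biomass
   = 4246.26 / 8326
   = 0.51


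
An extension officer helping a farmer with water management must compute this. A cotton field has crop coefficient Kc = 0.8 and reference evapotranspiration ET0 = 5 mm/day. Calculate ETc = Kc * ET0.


ETc = Kc * ET0
    = 0.8 * 5
    = 4 mm/day


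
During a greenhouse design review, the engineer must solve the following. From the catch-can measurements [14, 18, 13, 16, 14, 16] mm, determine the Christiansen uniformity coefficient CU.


xbar = 91 / 6 = 15.167
sum|xi - xbar| = 9
CU = 100 * (1 - 9 / (6 * 15.167))
   = 100 * (1 - 0.0989)
   = 90.11%


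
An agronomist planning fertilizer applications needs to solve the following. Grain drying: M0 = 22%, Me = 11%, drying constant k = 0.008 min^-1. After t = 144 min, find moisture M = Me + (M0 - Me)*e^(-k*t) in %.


M = Me + (M0 - Me) * e^(-k*t)
  = 11 + (22 - 11) * e^(-0.008*144)
  = 11 + 11 * e^(-1.152)
  = 11 + 11 * 0.31600
  = 11 + 3.4760
  = 14.48%


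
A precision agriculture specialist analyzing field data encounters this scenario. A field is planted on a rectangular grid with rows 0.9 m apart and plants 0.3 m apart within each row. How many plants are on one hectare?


D = 10000 / (row_sp * plant_sp)
  = 10000 / (0.9 * 0.3)
  = 10000 / 0.2700
  = 37037.04 plants/ha


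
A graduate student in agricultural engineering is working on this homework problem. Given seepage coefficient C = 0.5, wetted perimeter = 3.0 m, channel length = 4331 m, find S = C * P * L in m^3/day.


S = C * P * L
  = 0.5 * 3.0 * 4331
  = 6496.50 m^3/day


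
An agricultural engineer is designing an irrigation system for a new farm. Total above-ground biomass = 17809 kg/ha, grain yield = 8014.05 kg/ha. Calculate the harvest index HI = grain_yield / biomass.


HI = grain_yield / biomass
   = 8014.05 / 17809
   = 0.45


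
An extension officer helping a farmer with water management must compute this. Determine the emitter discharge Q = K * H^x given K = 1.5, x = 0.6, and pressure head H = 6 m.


Q = K * H^x
  = 1.5 * 6^0.6
  = 1.5 * 2.9302
  = 4.40 L/h


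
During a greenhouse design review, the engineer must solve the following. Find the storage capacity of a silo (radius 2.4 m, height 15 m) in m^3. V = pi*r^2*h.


V = pi * r^2 * h
  = pi * 2.4^2 * 15
  = pi * 5.76 * 15
  = 271.43 m^3


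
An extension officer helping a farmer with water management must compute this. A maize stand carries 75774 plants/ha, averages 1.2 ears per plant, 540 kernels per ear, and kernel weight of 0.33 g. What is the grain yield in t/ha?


Y = density * ears * kernels * kw
  = 75774 * 1.2 * 540 * 0.33 g/ha
  = 16203512.16 g/ha
  = 16203.51 kg/ha = 16.20 t/ha


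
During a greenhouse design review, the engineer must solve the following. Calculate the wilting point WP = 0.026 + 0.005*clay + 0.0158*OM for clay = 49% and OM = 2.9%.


WP = 0.026 + 0.005*49 + 0.0158*2.9
   = 0.026 + 0.2450 + 0.0458
   = 0.3168


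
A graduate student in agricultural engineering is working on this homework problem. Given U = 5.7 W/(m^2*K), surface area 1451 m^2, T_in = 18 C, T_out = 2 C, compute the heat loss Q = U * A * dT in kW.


dT = 18 - (2) = 16 K
Q = U * A * dT
  = 5.7 * 1451 * 16
  = 132331.20 W = 132.33 kW


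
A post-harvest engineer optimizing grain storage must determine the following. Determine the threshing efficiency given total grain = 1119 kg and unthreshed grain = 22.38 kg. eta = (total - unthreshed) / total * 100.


eta = (total - unthreshed) / total * 100
    = (1119 - 22.38) / 1119 * 100
    = 1096.62 / 1119 * 100
    = 98%


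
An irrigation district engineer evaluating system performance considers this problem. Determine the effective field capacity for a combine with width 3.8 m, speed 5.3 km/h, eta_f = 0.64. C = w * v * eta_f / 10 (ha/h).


C = w * v * eta_f / 10
  = 3.8 * 5.3 * 0.64 / 10
  = 12.89 / 10
  = 1.29 ha/h


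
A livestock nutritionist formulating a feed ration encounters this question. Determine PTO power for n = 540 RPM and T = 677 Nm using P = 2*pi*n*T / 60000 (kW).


P = 2*pi*n*T / 60000
  = 2*pi * 540 * 677 / 60000
  = 2297006.88 / 60000
  = 38.28 kW


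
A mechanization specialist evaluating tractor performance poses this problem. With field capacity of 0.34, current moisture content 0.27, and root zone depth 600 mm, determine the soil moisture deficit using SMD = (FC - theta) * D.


SMD = (FC - theta) * D
    = (0.34 - 0.27) * 600
    = 0.070 * 600
    = 42 mm


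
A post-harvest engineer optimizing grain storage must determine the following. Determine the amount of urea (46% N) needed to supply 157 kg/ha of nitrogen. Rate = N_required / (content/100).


Rate = N_required / (N_content / 100)
     = 157 / (46 / 100)
     = 157 / 0.46
     = 341.30 kg/ha


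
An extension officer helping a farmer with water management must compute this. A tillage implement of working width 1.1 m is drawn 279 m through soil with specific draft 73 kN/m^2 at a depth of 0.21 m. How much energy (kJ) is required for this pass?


E = k * d * w * L
  = 73 * 0.21 * 1.1 * 279
  = 4704.78 kJ


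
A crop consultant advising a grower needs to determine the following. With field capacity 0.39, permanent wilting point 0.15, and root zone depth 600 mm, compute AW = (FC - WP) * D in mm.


AW = (FC - WP) * D
   = (0.39 - 0.15) * 600
   = 0.24 * 600
   = 144 mm


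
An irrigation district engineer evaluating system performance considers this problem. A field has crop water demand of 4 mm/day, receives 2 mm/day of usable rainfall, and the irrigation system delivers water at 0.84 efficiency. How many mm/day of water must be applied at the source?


IWR = (ETc - Pe) / Ea
    = (4 - 2) / 0.84
    = 2 / 0.84
    = 2.38 mm/day


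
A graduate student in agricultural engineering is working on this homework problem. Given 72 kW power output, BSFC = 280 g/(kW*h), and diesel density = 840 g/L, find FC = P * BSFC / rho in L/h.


FC = P * BSFC / rho_fuel
   = 72 * 280 / 840
   = 20160 / 840
   = 24 L/h


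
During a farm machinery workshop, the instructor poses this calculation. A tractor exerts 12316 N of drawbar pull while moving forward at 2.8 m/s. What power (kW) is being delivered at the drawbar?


P = F * v / 1000
  = 12316 * 2.8 / 1000
  = 34484.80 / 1000
  = 34.48 kW


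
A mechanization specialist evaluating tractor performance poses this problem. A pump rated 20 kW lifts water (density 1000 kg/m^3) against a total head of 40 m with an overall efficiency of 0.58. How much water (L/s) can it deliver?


Q = (P * 1000 * eta) / (rho * g * H)
  = (20 * 1000 * 0.58) / (1000 * 9.81 * 40)
  = 11600 / 392400
  = 0.02956 m^3/s = 29.56 L/s


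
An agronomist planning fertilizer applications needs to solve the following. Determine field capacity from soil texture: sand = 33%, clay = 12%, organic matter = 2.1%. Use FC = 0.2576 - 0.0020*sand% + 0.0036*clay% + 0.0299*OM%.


FC = 0.2576 - 0.0020*33 + 0.0036*12 + 0.0299*2.1
   = 0.2576 - 0.0660 + 0.0432 + 0.0628
   = 0.2976


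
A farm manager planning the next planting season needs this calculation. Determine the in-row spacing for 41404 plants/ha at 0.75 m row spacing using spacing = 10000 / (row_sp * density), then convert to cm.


spacing = 10000 / (row_sp * density)
        = 10000 / (0.75 * 41404)
        = 10000 / 31053
        = 0.32203 m = 32.20 cm


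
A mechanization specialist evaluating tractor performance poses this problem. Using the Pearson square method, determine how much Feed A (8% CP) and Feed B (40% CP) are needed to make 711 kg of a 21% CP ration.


parts_A = CP_b - target = 40 - 21 = 19
parts_B = target - CP_a = 21 - 8 = 13
total_parts = 19 + 13 = 32
Feed A = 711 * 19 / 32 = 422.16 kg
Feed B = 711 * 13 / 32 = 288.84 kg

422.16 kg


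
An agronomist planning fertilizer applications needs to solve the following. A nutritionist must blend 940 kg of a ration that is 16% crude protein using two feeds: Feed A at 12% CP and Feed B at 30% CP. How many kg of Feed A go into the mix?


parts_A = CP_b - target = 30 - 16 = 14
parts_B = target - CP_a = 16 - 12 = 4
total_parts = 14 + 4 = 18
Feed A = 940 * 14 / 18 = 731.11 kg
Feed B = 940 * 4 / 18 = 208.89 kg

731.11 kg


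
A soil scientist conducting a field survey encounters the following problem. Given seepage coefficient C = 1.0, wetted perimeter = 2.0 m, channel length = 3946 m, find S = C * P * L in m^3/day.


S = C * P * L
  = 1.0 * 2.0 * 3946
  = 7892 m^3/day


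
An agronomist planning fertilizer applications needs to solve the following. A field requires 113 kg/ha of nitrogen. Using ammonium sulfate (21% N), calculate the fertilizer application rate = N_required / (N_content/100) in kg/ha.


Rate = N_required / (N_content / 100)
     = 113 / (21 / 100)
     = 113 / 0.21
     = 538.10 kg/ha


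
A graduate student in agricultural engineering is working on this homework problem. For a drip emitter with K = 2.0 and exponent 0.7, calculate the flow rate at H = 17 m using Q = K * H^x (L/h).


Q = K * H^x
  = 2.0 * 17^0.7
  = 2.0 * 7.2663
  = 14.53 L/h


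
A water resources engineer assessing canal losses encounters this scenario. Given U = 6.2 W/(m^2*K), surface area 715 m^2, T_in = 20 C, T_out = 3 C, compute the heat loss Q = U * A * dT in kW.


dT = 20 - (3) = 17 K
Q = U * A * dT
  = 6.2 * 715 * 17
  = 75361 W = 75.36 kW


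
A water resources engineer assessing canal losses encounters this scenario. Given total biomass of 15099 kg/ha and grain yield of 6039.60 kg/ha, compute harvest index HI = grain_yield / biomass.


HI = grain_yield / biomass
   = 6039.60 / 15099
   = 0.40


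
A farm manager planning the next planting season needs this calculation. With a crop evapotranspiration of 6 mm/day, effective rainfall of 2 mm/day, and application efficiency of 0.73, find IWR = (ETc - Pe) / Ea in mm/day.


IWR = (ETc - Pe) / Ea
    = (6 - 2) / 0.73
    = 4 / 0.73
    = 5.48 mm/day


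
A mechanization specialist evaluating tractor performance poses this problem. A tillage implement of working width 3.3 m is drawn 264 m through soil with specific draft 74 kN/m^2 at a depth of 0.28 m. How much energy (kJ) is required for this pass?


E = k * d * w * L
  = 74 * 0.28 * 3.3 * 264
  = 18051.26 kJ


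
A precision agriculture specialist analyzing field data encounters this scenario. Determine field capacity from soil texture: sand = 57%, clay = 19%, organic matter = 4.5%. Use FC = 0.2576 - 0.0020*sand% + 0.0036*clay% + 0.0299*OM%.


FC = 0.2576 - 0.0020*57 + 0.0036*19 + 0.0299*4.5
   = 0.2576 - 0.1140 + 0.0684 + 0.1346
   = 0.3466


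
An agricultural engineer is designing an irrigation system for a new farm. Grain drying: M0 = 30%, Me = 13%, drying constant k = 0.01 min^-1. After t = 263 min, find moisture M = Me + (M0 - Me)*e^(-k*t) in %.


M = Me + (M0 - Me) * e^(-k*t)
  = 13 + (30 - 13) * e^(-0.01*263)
  = 13 + 17 * e^(-2.630)
  = 13 + 17 * 0.07208
  = 13 + 1.2253
  = 14.23%


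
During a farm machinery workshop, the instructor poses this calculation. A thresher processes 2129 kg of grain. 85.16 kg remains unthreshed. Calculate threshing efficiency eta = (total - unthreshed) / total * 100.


eta = (total - unthreshed) / total * 100
    = (2129 - 85.16) / 2129 * 100
    = 2043.84 / 2129 * 100
    = 96%


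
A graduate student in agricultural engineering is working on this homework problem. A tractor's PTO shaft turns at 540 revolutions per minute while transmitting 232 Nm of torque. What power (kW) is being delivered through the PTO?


P = 2*pi*n*T / 60000
  = 2*pi * 540 * 232 / 60000
  = 787157.46 / 60000
  = 13.12 kW


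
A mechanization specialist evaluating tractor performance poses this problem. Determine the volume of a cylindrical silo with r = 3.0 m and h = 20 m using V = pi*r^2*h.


V = pi * r^2 * h
  = pi * 3.0^2 * 20
  = pi * 9 * 20
  = 565.49 m^3


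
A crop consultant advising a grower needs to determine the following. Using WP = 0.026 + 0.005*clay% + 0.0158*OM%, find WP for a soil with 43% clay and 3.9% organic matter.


WP = 0.026 + 0.005*43 + 0.0158*3.9
   = 0.026 + 0.2150 + 0.0616
   = 0.3026


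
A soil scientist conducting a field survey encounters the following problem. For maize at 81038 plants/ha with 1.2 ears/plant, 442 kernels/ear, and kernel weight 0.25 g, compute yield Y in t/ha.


Y = density * ears * kernels * kw
  = 81038 * 1.2 * 442 * 0.25 g/ha
  = 10745638.80 g/ha
  = 10745.64 kg/ha = 10.75 t/ha


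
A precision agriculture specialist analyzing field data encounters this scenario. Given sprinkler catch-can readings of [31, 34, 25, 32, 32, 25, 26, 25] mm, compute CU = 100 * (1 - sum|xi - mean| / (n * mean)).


xbar = 230 / 8 = 28.750
sum|xi - xbar| = 28
CU = 100 * (1 - 28 / (8 * 28.750))
   = 100 * (1 - 0.1217)
   = 87.83%


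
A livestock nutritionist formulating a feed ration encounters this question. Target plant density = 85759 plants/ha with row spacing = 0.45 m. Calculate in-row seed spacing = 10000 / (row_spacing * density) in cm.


spacing = 10000 / (row_sp * density)
        = 10000 / (0.45 * 85759)
        = 10000 / 38591.55
        = 0.25912 m = 25.91 cm


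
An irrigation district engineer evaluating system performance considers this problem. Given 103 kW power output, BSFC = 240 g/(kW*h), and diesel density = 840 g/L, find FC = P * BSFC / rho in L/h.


FC = P * BSFC / rho_fuel
   = 103 * 240 / 840
   = 24720 / 840
   = 29.43 L/h


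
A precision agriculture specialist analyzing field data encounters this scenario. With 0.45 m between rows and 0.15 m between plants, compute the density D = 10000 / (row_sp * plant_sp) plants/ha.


D = 10000 / (row_sp * plant_sp)
  = 10000 / (0.45 * 0.15)
  = 10000 / 0.0675
  = 148148.15 plants/ha


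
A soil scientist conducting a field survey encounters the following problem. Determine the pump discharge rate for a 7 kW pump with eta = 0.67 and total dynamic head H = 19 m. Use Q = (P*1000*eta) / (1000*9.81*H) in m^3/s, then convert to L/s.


Q = (P * 1000 * eta) / (rho * g * H)
  = (7 * 1000 * 0.67) / (1000 * 9.81 * 19)
  = 4690 / 186390
  = 0.02516 m^3/s = 25.16 L/s


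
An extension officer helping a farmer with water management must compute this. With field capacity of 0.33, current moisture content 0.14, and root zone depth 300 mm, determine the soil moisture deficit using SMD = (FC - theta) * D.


SMD = (FC - theta) * D
    = (0.33 - 0.14) * 300
    = 0.190 * 300
    = 57 mm


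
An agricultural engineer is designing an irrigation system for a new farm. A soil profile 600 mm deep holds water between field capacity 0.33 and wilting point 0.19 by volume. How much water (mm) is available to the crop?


AW = (FC - WP) * D
   = (0.33 - 0.19) * 600
   = 0.14 * 600
   = 84 mm


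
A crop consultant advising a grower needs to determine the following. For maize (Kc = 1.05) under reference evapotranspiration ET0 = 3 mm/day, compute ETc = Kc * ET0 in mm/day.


ETc = Kc * ET0
    = 1.05 * 3
    = 3.15 mm/day


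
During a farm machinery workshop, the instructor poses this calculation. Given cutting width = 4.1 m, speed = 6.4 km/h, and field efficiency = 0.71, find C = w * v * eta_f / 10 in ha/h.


C = w * v * eta_f / 10
  = 4.1 * 6.4 * 0.71 / 10
  = 18.63 / 10
  = 1.86 ha/h


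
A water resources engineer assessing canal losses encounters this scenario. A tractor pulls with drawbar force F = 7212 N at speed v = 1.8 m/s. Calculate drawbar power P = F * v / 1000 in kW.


P = F * v / 1000
  = 7212 * 1.8 / 1000
  = 12981.60 / 1000
  = 12.98 kW


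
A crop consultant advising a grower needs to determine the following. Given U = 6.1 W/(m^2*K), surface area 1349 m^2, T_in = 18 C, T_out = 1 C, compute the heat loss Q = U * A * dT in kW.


dT = 18 - (1) = 17 K
Q = U * A * dT
  = 6.1 * 1349 * 17
  = 139891.30 W = 139.89 kW


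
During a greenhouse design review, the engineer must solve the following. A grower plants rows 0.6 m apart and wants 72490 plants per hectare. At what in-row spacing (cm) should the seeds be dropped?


spacing = 10000 / (row_sp * density)
        = 10000 / (0.6 * 72490)
        = 10000 / 43494
        = 0.22992 m = 22.99 cm


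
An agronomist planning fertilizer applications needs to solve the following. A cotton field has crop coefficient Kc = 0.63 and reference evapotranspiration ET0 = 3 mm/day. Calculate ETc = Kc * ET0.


ETc = Kc * ET0
    = 0.63 * 3
    = 1.89 mm/day


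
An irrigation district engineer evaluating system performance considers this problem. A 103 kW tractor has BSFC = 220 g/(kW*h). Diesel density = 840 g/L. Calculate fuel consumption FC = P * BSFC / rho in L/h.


FC = P * BSFC / rho_fuel
   = 103 * 220 / 840
   = 22660 / 840
   = 26.98 L/h


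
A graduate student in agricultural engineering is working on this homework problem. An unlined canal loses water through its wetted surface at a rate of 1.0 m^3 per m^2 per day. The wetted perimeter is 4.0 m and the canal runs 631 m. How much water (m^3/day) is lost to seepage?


S = C * P * L
  = 1.0 * 4.0 * 631
  = 2524 m^3/day


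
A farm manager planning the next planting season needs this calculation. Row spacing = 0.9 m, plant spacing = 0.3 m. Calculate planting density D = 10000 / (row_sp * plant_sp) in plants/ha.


D = 10000 / (row_sp * plant_sp)
  = 10000 / (0.9 * 0.3)
  = 10000 / 0.2700
  = 37037.04 plants/ha


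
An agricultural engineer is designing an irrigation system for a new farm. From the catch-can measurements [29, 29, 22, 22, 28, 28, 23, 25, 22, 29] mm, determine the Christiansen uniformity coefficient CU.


xbar = 257 / 10 = 25.700
sum|xi - xbar| = 29
CU = 100 * (1 - 29 / (10 * 25.700))
   = 100 * (1 - 0.1128)
   = 88.72%


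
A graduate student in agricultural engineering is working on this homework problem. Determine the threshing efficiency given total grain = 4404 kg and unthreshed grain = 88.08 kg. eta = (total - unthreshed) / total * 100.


eta = (total - unthreshed) / total * 100
    = (4404 - 88.08) / 4404 * 100
    = 4315.92 / 4404 * 100
    = 98%


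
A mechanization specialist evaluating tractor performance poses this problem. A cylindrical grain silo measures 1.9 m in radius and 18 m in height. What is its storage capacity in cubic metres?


V = pi * r^2 * h
  = pi * 1.9^2 * 18
  = pi * 3.61 * 18
  = 204.14 m^3


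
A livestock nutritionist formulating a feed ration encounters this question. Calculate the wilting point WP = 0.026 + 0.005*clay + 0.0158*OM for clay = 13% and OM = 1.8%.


WP = 0.026 + 0.005*13 + 0.0158*1.8
   = 0.026 + 0.0650 + 0.0284
   = 0.1194


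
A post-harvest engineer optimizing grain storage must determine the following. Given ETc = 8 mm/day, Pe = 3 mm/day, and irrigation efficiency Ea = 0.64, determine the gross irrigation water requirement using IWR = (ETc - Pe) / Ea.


IWR = (ETc - Pe) / Ea
    = (8 - 3) / 0.64
    = 5 / 0.64
    = 7.81 mm/day


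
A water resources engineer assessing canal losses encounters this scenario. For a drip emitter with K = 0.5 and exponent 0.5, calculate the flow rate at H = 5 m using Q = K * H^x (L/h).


Q = K * H^x
  = 0.5 * 5^0.5
  = 0.5 * 2.2361
  = 1.12 L/h


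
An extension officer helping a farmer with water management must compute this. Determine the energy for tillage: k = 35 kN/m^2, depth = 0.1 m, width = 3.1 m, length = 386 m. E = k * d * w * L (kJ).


E = k * d * w * L
  = 35 * 0.1 * 3.1 * 386
  = 4188.10 kJ


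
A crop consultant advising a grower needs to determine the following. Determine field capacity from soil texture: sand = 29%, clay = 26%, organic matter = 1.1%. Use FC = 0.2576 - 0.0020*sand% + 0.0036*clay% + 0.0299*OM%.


FC = 0.2576 - 0.0020*29 + 0.0036*26 + 0.0299*1.1
   = 0.2576 - 0.0580 + 0.0936 + 0.0329
   = 0.3261


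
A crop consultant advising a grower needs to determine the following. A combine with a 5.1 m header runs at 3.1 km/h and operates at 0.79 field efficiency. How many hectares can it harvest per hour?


C = w * v * eta_f / 10
  = 5.1 * 3.1 * 0.79 / 10
  = 12.49 / 10
  = 1.25 ha/h


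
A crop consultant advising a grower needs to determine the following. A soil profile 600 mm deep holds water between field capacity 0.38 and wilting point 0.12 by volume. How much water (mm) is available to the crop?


AW = (FC - WP) * D
   = (0.38 - 0.12) * 600
   = 0.26 * 600
   = 156 mm


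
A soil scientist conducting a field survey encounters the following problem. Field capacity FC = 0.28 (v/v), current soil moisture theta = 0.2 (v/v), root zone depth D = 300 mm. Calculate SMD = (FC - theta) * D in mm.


SMD = (FC - theta) * D
    = (0.28 - 0.2) * 300
    = 0.080 * 300
    = 24 mm


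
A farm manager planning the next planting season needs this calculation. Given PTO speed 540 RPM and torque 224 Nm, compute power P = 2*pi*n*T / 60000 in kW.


P = 2*pi*n*T / 60000
  = 2*pi * 540 * 224 / 60000
  = 760014.09 / 60000
  = 12.67 kW


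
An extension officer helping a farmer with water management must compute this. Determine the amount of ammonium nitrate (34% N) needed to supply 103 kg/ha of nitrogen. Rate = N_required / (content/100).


Rate = N_required / (N_content / 100)
     = 103 / (34 / 100)
     = 103 / 0.34
     = 302.94 kg/ha


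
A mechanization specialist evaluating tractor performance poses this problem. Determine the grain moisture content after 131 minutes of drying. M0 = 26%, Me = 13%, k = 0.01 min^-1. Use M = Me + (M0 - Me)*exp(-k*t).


M = Me + (M0 - Me) * e^(-k*t)
  = 13 + (26 - 13) * e^(-0.01*131)
  = 13 + 13 * e^(-1.310)
  = 13 + 13 * 0.26982
  = 13 + 3.5077
  = 16.51%


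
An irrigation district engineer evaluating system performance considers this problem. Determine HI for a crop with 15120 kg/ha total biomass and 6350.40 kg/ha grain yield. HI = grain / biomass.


HI = grain_yield / biomass
   = 6350.40 / 15120
   = 0.42


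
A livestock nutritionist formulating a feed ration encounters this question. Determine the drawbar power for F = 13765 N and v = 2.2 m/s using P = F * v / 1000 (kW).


P = F * v / 1000
  = 13765 * 2.2 / 1000
  = 30283 / 1000
  = 30.28 kW


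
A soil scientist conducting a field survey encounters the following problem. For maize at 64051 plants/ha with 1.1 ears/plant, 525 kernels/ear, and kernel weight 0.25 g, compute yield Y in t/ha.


Y = density * ears * kernels * kw
  = 64051 * 1.1 * 525 * 0.25 g/ha
  = 9247363.13 g/ha
  = 9247.36 kg/ha = 9.25 t/ha


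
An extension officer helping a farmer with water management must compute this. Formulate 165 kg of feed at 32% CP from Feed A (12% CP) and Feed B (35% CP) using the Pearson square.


parts_A = CP_b - target = 35 - 32 = 3
parts_B = target - CP_a = 32 - 12 = 20
total_parts = 3 + 20 = 23
Feed A = 165 * 3 / 23 = 21.52 kg
Feed B = 165 * 20 / 23 = 143.48 kg

21.52 kg


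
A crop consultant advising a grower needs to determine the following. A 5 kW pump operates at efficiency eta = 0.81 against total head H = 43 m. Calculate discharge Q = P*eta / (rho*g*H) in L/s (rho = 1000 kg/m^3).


Q = (P * 1000 * eta) / (rho * g * H)
  = (5 * 1000 * 0.81) / (1000 * 9.81 * 43)
  = 4050 / 421830
  = 0.00960 m^3/s = 9.60 L/s


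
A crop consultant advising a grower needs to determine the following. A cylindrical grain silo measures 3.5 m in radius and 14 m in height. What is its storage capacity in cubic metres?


V = pi * r^2 * h
  = pi * 3.5^2 * 14
  = pi * 12.25 * 14
  = 538.78 m^3


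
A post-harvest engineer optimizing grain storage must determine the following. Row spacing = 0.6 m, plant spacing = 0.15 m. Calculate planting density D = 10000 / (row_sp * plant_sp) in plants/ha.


D = 10000 / (row_sp * plant_sp)
  = 10000 / (0.6 * 0.15)
  = 10000 / 0.0900
  = 111111.11 plants/ha


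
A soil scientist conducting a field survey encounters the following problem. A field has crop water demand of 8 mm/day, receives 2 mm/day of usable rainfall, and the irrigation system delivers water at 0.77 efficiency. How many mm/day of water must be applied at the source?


IWR = (ETc - Pe) / Ea
    = (8 - 2) / 0.77
    = 6 / 0.77
    = 7.79 mm/day


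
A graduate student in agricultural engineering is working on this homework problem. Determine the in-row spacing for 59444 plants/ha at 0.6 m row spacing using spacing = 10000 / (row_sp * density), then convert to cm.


spacing = 10000 / (row_sp * density)
        = 10000 / (0.6 * 59444)
        = 10000 / 35666.40
        = 0.28038 m = 28.04 cm


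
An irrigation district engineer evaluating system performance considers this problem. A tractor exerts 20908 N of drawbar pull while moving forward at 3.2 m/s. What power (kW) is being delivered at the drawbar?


P = F * v / 1000
  = 20908 * 3.2 / 1000
  = 66905.60 / 1000
  = 66.91 kW
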